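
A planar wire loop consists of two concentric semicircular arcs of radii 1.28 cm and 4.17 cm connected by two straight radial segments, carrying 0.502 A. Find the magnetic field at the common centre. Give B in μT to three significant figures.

The radial connectors point toward the centre, so dl × r̂ = 0 and they contribute nothing.
Each semicircle gives μ₀I/(4R): inner arc 1.23×10⁻⁵ T, outer arc 3.78×10⁻⁶ T.
The two arcs carry current in opposite angular senses, so their fields oppose: B = |1.23×10⁻⁵ − 3.78×10⁻⁶| = 8.54×10⁻⁶ T.

B ≈ 8.54 μT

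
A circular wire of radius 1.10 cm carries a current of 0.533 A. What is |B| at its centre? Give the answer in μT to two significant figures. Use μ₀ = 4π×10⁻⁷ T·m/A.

At the centre of a circular loop the Biot–Savart law gives B = μ₀I/(2R).
B = (4π×10⁻⁷ × 0.533) / (2 × 0.011) = 3.04×10⁻⁵ T.

B ≈ 30 μT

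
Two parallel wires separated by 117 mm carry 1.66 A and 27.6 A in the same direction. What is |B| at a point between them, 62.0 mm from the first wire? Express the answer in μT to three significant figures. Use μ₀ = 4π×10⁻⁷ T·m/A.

B ≈ 95.0 μT

Each long wire gives B = μ₀I/(2πd). Distances are d₁ = 0.062 m and d₂ = 0.055 m.
B₁ = 5.35×10⁻⁶ T, B₂ = 1.00×10⁻⁴ T.
Between parallel currents the two contributions point in opposite directions, so they subtract. B = |B₁ − B₂| = |5.35×10⁻⁶ − 1.00×10⁻⁴| = 9.50×10⁻⁵ T.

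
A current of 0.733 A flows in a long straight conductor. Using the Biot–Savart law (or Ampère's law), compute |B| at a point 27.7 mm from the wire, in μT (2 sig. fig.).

B ≈ 5.3 μT

For an infinitely long straight wire, B = μ₀I/(2πd).
B = (4π×10⁻⁷ × 0.733) / (2π × 0.0277) = 5.29×10⁻⁶ T.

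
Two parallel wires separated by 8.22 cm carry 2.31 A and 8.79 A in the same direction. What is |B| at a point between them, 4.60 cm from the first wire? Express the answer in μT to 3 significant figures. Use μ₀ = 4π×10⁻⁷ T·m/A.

B ≈ 38.5 μT

Each long wire gives B = μ₀I/(2πd). Distances are d₁ = 0.046 m and d₂ = 0.0362 m.
B₁ = 1.00×10⁻⁵ T, B₂ = 4.86×10⁻⁵ T.
Between parallel currents the two contributions point in opposite directions, so they subtract. B = |B₁ − B₂| = |1.00×10⁻⁵ − 4.86×10⁻⁵| = 3.85×10⁻⁵ T.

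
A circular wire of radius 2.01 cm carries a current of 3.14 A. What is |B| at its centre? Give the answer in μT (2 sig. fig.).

At the centre of a circular loop the Biot–Savart law gives B = μ₀I/(2R).
B = (4π×10⁻⁷ × 3.14) / (2 × 0.0201) = 9.82×10⁻⁵ T.

B ≈ 98 μT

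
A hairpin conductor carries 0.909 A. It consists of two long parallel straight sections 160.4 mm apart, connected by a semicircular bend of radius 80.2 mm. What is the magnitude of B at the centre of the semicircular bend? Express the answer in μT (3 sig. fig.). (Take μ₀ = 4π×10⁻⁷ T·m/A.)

B ≈ 5.83 μT

The semicircular arc contributes B_arc = μ₀I·π/(4πR) = μ₀I/(4R) = 3.56×10⁻⁶ T.
Each semi-infinite lead is at perpendicular distance R = 0.0802 m from the centre, with the perpendicular foot at its near end, so it contributes μ₀I/(4πR); both point the same way, together 2.27×10⁻⁶ T.
Arc and leads all point the same direction: B = 3.56×10⁻⁶ + 2.27×10⁻⁶ = 5.83×10⁻⁶ T.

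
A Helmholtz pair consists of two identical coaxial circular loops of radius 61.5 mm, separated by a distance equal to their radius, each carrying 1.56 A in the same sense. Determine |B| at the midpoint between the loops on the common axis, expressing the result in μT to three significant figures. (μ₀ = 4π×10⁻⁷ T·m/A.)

B ≈ 22.8 μT

Each loop contributes B = μ₀IR²/[2(R²+z²)^(3/2)] on the axis, with z measured from that loop.
Loop 1 (z = 0.03075 m): B₁ = 1.14×10⁻⁵ T. Loop 2 (z = 0.03075 m): B₂ = 1.14×10⁻⁵ T.
The fields add: B = B₁ + B₂ = 2.28×10⁻⁵ T.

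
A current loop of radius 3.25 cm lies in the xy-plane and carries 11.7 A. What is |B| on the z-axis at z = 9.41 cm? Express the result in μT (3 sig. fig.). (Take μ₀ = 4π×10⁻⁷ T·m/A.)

B ≈ 7.87 μT

On the axis of a circular loop, B = μ₀IR² / [2(R²+z²)^(3/2)].
R² + z² = (0.0325)² + (0.0941)² = 0.009911 m², and (R²+z²)^(3/2) = 9.87×10⁻⁴ m³.
B = (4π×10⁻⁷ × 11.7 × 0.001056) / (2 × 9.87×10⁻⁴) = 7.87×10⁻⁶ T.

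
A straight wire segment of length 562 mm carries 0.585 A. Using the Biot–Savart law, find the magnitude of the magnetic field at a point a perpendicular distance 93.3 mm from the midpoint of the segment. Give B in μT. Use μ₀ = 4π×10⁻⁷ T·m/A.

For a finite straight segment, B = (μ₀I/4πd)(sinθ₁ + sinθ₂), where θ₁, θ₂ are the angles from the perpendicular to each end.
The perpendicular from the point meets the wire at its midpoint, so each end is L/2 = 0.281 m away along the wire.
sinθ₁ = 0.281/√(0.281²+0.0933²) = 0.9491; sinθ₂ = 0.281/√(0.281²+0.0933²) = 0.9491.
B = (4π×10⁻⁷ × 0.585) / (4π × 0.0933) × (0.9491 + 0.9491) = 1.19×10⁻⁶ T.

B ≈ 1.19 μT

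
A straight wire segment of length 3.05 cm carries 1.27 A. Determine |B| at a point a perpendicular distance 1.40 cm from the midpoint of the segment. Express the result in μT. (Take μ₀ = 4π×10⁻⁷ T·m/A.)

For a finite straight segment, B = (μ₀I/4πd)(sinθ₁ + sinθ₂), where θ₁, θ₂ are the angles from the perpendicular to each end.
The perpendicular from the point meets the wire at its midpoint, so each end is L/2 = 0.01525 m away along the wire.
sinθ₁ = 0.01525/√(0.01525²+0.014²) = 0.7367; sinθ₂ = 0.01525/√(0.01525²+0.014²) = 0.7367.
B = (4π×10⁻⁷ × 1.27) / (4π × 0.014) × (0.7367 + 0.7367) = 1.34×10⁻⁵ T.

B ≈ 13.4 μT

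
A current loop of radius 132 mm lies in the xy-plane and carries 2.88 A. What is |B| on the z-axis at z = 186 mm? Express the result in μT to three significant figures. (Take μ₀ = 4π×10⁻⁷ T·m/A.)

On the axis of a circular loop, B = μ₀IR² / [2(R²+z²)^(3/2)].
R² + z² = (0.132)² + (0.186)² = 0.05202 m², and (R²+z²)^(3/2) = 1.19×10⁻² m³.
B = (4π×10⁻⁷ × 2.88 × 0.01742) / (2 × 1.19×10⁻²) = 2.66×10⁻⁶ T.

B ≈ 2.66 μT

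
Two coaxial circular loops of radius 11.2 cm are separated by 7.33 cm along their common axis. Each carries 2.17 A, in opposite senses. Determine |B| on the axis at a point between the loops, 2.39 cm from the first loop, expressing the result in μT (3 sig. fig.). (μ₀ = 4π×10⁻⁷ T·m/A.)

B ≈ 2.06 μT

Each loop contributes B = μ₀IR²/[2(R²+z²)^(3/2)] on the axis, with z measured from that loop.
Loop 1 (z = 0.0239 m): B₁ = 1.14×10⁻⁵ T. Loop 2 (z = 0.0494 m): B₂ = 9.32×10⁻⁶ T.
The fields oppose: B = |B₁ − B₂| = 2.06×10⁻⁶ T.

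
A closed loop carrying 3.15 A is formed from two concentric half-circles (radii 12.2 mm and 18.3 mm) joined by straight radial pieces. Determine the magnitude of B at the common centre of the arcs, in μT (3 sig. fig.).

B ≈ 27.0 μT

The radial connectors point toward the centre, so dl × r̂ = 0 and they contribute nothing.
Each semicircle gives μ₀I/(4R): inner arc 8.11×10⁻⁵ T, outer arc 5.41×10⁻⁵ T.
The two arcs carry current in opposite angular senses, so their fields oppose: B = |8.11×10⁻⁵ − 5.41×10⁻⁵| = 2.70×10⁻⁵ T.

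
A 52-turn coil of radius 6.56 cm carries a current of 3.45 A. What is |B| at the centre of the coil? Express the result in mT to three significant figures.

B ≈ 1.72 mT

For an N-turn flat coil, B = Nμ₀I/(2R) with R = 0.0656 m.
B = 52 × 3.30×10⁻⁵ T = 1.72×10⁻³ T.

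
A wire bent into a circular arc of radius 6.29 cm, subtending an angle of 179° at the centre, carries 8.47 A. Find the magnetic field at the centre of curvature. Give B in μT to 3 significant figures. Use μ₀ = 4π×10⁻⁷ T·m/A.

B ≈ 42.1 μT

The Biot–Savart field of a circular arc at its centre is B = μ₀Iφ/(4πR), with φ = 3.124 rad.
B = (4π×10⁻⁷ × 8.47 × 3.124) / (4π × 0.0629) = 4.21×10⁻⁵ T.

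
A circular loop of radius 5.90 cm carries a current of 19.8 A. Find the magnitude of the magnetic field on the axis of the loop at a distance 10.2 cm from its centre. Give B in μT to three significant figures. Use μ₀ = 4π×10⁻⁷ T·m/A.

On the axis of a circular loop, B = μ₀IR² / [2(R²+z²)^(3/2)].
R² + z² = (0.059)² + (0.102)² = 0.01388 m², and (R²+z²)^(3/2) = 1.64×10⁻³ m³.
B = (4π×10⁻⁷ × 19.8 × 0.003481) / (2 × 1.64×10⁻³) = 2.65×10⁻⁵ T.

B ≈ 26.5 μT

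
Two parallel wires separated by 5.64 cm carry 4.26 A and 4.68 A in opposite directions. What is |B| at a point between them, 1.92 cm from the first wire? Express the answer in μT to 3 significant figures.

B ≈ 69.5 μT

Each long wire gives B = μ₀I/(2πd). Distances are d₁ = 0.0192 m and d₂ = 0.0372 m.
B₁ = 4.44×10⁻⁵ T, B₂ = 2.52×10⁻⁵ T.
Between antiparallel currents both contributions point the same way, so they add. B = B₁ + B₂ = 4.44×10⁻⁵ + 2.52×10⁻⁵ = 6.95×10⁻⁵ T.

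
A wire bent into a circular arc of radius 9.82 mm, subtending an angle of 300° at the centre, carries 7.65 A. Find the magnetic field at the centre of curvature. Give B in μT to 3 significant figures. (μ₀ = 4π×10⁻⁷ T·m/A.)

B ≈ 408 μT

The Biot–Savart field of a circular arc at its centre is B = μ₀Iφ/(4πR), with φ = 5.236 rad.
B = (4π×10⁻⁷ × 7.65 × 5.236) / (4π × 0.00982) = 4.08×10⁻⁴ T.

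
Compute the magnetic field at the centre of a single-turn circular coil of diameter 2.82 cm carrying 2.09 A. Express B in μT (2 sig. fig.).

At the centre of a circular loop the Biot–Savart law gives B = μ₀I/(2R) (so R = 0.0141 m).
B = (4π×10⁻⁷ × 2.09) / (2 × 0.0141) = 9.31×10⁻⁵ T.

B ≈ 93 μT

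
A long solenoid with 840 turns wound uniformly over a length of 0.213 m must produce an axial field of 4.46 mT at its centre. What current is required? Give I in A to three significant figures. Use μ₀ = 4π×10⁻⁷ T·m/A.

Inside a long solenoid B = μ₀nI with n = 3944 m⁻¹, so I = B/(μ₀n).
I = 4.46×10⁻³ / (4π×10⁻⁷ × 3944) = 0.900 A.

I ≈ 0.900 A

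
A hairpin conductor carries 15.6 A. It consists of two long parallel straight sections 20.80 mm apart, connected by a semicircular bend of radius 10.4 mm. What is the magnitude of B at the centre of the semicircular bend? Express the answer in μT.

The semicircular arc contributes B_arc = μ₀I·π/(4πR) = μ₀I/(4R) = 4.71×10⁻⁴ T.
Each semi-infinite lead is at perpendicular distance R = 0.0104 m from the centre, with the perpendicular foot at its near end, so it contributes μ₀I/(4πR); both point the same way, together 3.00×10⁻⁴ T.
Arc and leads all point the same direction: B = 4.71×10⁻⁴ + 3.00×10⁻⁴ = 7.71×10⁻⁴ T.

B ≈ 771 μT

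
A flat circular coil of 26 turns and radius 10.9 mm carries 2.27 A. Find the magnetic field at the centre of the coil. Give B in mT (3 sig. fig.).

B ≈ 3.40 mT

For an N-turn flat coil, B = Nμ₀I/(2R) with R = 0.0109 m.
B = 26 × 1.31×10⁻⁴ T = 3.40×10⁻³ T.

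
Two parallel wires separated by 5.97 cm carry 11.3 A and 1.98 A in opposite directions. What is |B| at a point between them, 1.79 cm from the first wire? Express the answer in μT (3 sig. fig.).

Each long wire gives B = μ₀I/(2πd). Distances are d₁ = 0.0179 m and d₂ = 0.0418 m.
B₁ = 1.26×10⁻⁴ T, B₂ = 9.47×10⁻⁶ T.
Between antiparallel currents both contributions point the same way, so they add. B = B₁ + B₂ = 1.26×10⁻⁴ + 9.47×10⁻⁶ = 1.36×10⁻⁴ T.

B ≈ 136 μT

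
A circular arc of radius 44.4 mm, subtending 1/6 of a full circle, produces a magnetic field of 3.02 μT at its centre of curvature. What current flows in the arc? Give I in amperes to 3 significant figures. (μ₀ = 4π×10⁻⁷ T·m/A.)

For a circular arc, B = μ₀Iφ/(4πR) with φ in radians; here φ = 1.047 rad.
So I = 4πRB/(μ₀φ) = 4π × 0.0444 × 3.02×10⁻⁶ / (4π×10⁻⁷ × 1.047) = 1.28 A.

I ≈ 1.28 A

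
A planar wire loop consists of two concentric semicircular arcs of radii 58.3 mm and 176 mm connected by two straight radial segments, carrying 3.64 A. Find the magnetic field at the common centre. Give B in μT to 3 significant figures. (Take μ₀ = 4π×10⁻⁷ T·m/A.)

The radial connectors point toward the centre, so dl × r̂ = 0 and they contribute nothing.
Each semicircle gives μ₀I/(4R): inner arc 1.96×10⁻⁵ T, outer arc 6.50×10⁻⁶ T.
The two arcs carry current in opposite angular senses, so their fields oppose: B = |1.96×10⁻⁵ − 6.50×10⁻⁶| = 1.31×10⁻⁵ T.

B ≈ 13.1 μT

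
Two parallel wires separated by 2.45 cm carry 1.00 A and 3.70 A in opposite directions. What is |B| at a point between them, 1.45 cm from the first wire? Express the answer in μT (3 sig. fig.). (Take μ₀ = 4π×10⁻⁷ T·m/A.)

B ≈ 87.8 μT

Each long wire gives B = μ₀I/(2πd). Distances are d₁ = 0.0145 m and d₂ = 0.01 m.
B₁ = 1.38×10⁻⁵ T, B₂ = 7.40×10⁻⁵ T.
Between antiparallel currents both contributions point the same way, so they add. B = B₁ + B₂ = 1.38×10⁻⁵ + 7.40×10⁻⁵ = 8.78×10⁻⁵ T.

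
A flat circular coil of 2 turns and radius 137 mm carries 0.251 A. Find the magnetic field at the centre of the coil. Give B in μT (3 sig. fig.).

B ≈ 2.30 μT

For an N-turn flat coil, B = Nμ₀I/(2R) with R = 0.137 m.
B = 2 × 1.15×10⁻⁶ T = 2.30×10⁻⁶ T.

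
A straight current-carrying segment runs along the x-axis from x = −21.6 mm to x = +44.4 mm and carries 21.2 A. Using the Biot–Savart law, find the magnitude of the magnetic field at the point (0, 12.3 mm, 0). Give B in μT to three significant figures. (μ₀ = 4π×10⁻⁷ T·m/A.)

For a finite straight segment, B = (μ₀I/4πd)(sinθ₁ + sinθ₂), where θ₁, θ₂ are the angles from the perpendicular to each end.
The perpendicular distance is d = 0.0123 m; the end-offsets along the wire are a = 0.0216 m and b = 0.0444 m.
sinθ₁ = 0.0216/√(0.0216²+0.0123²) = 0.8690; sinθ₂ = 0.0444/√(0.0444²+0.0123²) = 0.9637.
B = (4π×10⁻⁷ × 21.2) / (4π × 0.0123) × (0.8690 + 0.9637) = 3.16×10⁻⁴ T.

B ≈ 316 μT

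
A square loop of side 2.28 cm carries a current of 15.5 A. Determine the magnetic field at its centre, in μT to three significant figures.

B ≈ 769 μT

Each side is a finite straight segment at perpendicular distance d = a/(2 tan(π/4)) = 0.0114 m from the centre, with end-angles ±π/4.
One side contributes B₁ = (μ₀I/4πd)·2 sin(π/4) = 1.92×10⁻⁴ T.
All 4 sides add in the same direction: B = 4 × 1.92×10⁻⁴ = 7.69×10⁻⁴ T.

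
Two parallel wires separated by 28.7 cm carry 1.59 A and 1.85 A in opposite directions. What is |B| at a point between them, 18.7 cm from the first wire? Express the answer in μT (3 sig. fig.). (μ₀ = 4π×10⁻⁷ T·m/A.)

Each long wire gives B = μ₀I/(2πd). Distances are d₁ = 0.187 m and d₂ = 0.1 m.
B₁ = 1.70×10⁻⁶ T, B₂ = 3.70×10⁻⁶ T.
Between antiparallel currents both contributions point the same way, so they add. B = B₁ + B₂ = 1.70×10⁻⁶ + 3.70×10⁻⁶ = 5.40×10⁻⁶ T.

B ≈ 5.40 μT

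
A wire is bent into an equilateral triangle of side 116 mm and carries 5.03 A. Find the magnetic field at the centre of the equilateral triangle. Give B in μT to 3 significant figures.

B ≈ 78.1 μT

Each side is a finite straight segment at perpendicular distance d = a/(2 tan(π/3)) = 0.03349 m from the centre, with end-angles ±π/3.
One side contributes B₁ = (μ₀I/4πd)·2 sin(π/3) = 2.60×10⁻⁵ T.
All 3 sides add in the same direction: B = 3 × 2.60×10⁻⁵ = 7.81×10⁻⁵ T.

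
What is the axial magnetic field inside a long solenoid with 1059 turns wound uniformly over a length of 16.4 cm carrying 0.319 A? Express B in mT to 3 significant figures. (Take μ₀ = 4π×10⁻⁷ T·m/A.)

B ≈ 2.59 mT

Inside a long solenoid, B = μ₀nI with n = 6457 turns/m.
B = 4π×10⁻⁷ × 6457 × 0.319 = 2.59×10⁻³ T.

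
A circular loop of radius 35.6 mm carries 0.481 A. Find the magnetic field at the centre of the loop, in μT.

B ≈ 8.49 μT

At the centre of a circular loop the Biot–Savart law gives B = μ₀I/(2R).
B = (4π×10⁻⁷ × 0.481) / (2 × 0.0356) = 8.49×10⁻⁶ T.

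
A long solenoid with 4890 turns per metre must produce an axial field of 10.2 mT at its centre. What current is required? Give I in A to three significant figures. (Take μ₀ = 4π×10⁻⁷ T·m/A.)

I ≈ 1.66 A

Inside a long solenoid B = μ₀nI with n = 4890 m⁻¹, so I = B/(μ₀n).
I = 1.02×10⁻² / (4π×10⁻⁷ × 4890) = 1.66 A.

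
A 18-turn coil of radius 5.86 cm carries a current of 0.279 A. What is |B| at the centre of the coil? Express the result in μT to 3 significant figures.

For an N-turn flat coil, B = Nμ₀I/(2R) with R = 0.0586 m.
B = 18 × 2.99×10⁻⁶ T = 5.38×10⁻⁵ T.

B ≈ 53.8 μT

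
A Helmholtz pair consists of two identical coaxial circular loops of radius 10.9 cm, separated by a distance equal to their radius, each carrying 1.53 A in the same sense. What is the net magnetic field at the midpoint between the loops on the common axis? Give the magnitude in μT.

Each loop contributes B = μ₀IR²/[2(R²+z²)^(3/2)] on the axis, with z measured from that loop.
Loop 1 (z = 0.0545 m): B₁ = 6.31×10⁻⁶ T. Loop 2 (z = 0.0545 m): B₂ = 6.31×10⁻⁶ T.
The fields add: B = B₁ + B₂ = 1.26×10⁻⁵ T.

B ≈ 12.6 μT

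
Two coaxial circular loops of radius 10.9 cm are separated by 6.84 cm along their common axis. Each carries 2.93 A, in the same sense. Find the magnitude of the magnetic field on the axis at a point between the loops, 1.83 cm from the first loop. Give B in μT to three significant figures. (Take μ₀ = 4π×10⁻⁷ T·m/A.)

B ≈ 28.9 μT

Each loop contributes B = μ₀IR²/[2(R²+z²)^(3/2)] on the axis, with z measured from that loop.
Loop 1 (z = 0.0183 m): B₁ = 1.62×10⁻⁵ T. Loop 2 (z = 0.0501 m): B₂ = 1.27×10⁻⁵ T.
The fields add: B = B₁ + B₂ = 2.89×10⁻⁵ T.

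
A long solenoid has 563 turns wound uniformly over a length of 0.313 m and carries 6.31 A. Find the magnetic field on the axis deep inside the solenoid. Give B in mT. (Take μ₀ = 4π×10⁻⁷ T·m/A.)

Inside a long solenoid, B = μ₀nI with n = 1799 turns/m.
B = 4π×10⁻⁷ × 1799 × 6.31 = 1.43×10⁻² T.

B ≈ 14.3 mT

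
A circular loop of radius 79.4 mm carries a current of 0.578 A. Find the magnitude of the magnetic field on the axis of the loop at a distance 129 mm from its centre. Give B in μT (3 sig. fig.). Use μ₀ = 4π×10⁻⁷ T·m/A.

On the axis of a circular loop, B = μ₀IR² / [2(R²+z²)^(3/2)].
R² + z² = (0.0794)² + (0.129)² = 0.02295 m², and (R²+z²)^(3/2) = 3.48×10⁻³ m³.
B = (4π×10⁻⁷ × 0.578 × 0.006304) / (2 × 3.48×10⁻³) = 6.59×10⁻⁷ T.

B ≈ 0.659 μT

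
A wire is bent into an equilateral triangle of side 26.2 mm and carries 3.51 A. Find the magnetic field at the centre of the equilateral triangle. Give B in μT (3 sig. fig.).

Each side is a finite straight segment at perpendicular distance d = a/(2 tan(π/3)) = 0.007563 m from the centre, with end-angles ±π/3.
One side contributes B₁ = (μ₀I/4πd)·2 sin(π/3) = 8.04×10⁻⁵ T.
All 3 sides add in the same direction: B = 3 × 8.04×10⁻⁵ = 2.41×10⁻⁴ T.

B ≈ 241 μT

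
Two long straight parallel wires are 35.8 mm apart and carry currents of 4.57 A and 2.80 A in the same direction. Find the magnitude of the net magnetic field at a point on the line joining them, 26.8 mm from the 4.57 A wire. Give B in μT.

B ≈ 28.1 μT

Each long wire gives B = μ₀I/(2πd). Distances are d₁ = 0.0268 m and d₂ = 0.009 m.
B₁ = 3.41×10⁻⁵ T, B₂ = 6.22×10⁻⁵ T.
Between parallel currents the two contributions point in opposite directions, so they subtract. B = |B₁ − B₂| = |3.41×10⁻⁵ − 6.22×10⁻⁵| = 2.81×10⁻⁵ T.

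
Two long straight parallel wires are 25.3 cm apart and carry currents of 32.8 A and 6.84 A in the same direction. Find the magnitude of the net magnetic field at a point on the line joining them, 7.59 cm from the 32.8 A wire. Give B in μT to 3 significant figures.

Each long wire gives B = μ₀I/(2πd). Distances are d₁ = 0.0759 m and d₂ = 0.1771 m.
B₁ = 8.64×10⁻⁵ T, B₂ = 7.72×10⁻⁶ T.
Between parallel currents the two contributions point in opposite directions, so they subtract. B = |B₁ − B₂| = |8.64×10⁻⁵ − 7.72×10⁻⁶| = 7.87×10⁻⁵ T.

B ≈ 78.7 μT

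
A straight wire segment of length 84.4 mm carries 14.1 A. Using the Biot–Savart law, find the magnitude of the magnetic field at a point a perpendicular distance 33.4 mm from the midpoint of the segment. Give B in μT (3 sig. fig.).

B ≈ 66.2 μT

For a finite straight segment, B = (μ₀I/4πd)(sinθ₁ + sinθ₂), where θ₁, θ₂ are the angles from the perpendicular to each end.
The perpendicular from the point meets the wire at its midpoint, so each end is L/2 = 0.0422 m away along the wire.
sinθ₁ = 0.0422/√(0.0422²+0.0334²) = 0.7841; sinθ₂ = 0.0422/√(0.0422²+0.0334²) = 0.7841.
B = (4π×10⁻⁷ × 14.1) / (4π × 0.0334) × (0.7841 + 0.7841) = 6.62×10⁻⁵ T.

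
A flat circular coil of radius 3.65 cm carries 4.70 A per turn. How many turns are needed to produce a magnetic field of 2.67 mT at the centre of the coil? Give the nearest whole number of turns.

For an N-turn coil, B = Nμ₀I/(2R). A single turn gives B₁ = 8.09×10⁻⁵ T with R = 0.0365 m.
N = B/B₁ = 2.67×10⁻³ / 8.09×10⁻⁵ = 33.00.

N = 33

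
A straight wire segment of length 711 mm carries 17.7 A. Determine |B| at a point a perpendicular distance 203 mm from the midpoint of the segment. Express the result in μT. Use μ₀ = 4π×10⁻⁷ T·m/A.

B ≈ 15.1 μT

For a finite straight segment, B = (μ₀I/4πd)(sinθ₁ + sinθ₂), where θ₁, θ₂ are the angles from the perpendicular to each end.
The perpendicular from the point meets the wire at its midpoint, so each end is L/2 = 0.3555 m away along the wire.
sinθ₁ = 0.3555/√(0.3555²+0.203²) = 0.8684; sinθ₂ = 0.3555/√(0.3555²+0.203²) = 0.8684.
B = (4π×10⁻⁷ × 17.7) / (4π × 0.203) × (0.8684 + 0.8684) = 1.51×10⁻⁵ T.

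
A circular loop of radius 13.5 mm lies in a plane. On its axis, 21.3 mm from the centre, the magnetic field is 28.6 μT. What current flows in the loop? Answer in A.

I ≈ 4.01 A

On the axis of a loop, B = μ₀IR²/[2(R²+z²)^(3/2)], so I = 2B(R²+z²)^(3/2)/(μ₀R²).
R² + z² = 0.0001822 + 0.0004537 = 0.0006359 m²; raised to 3/2 gives 1.60×10⁻⁵ m³.
I = 2 × 2.86×10⁻⁵ × 1.60×10⁻⁵ / (1.26×10⁻⁶ × 0.0001822) = 4.01 A.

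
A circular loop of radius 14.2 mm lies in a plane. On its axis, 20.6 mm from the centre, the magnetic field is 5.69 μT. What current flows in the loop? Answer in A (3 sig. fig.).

On the axis of a loop, B = μ₀IR²/[2(R²+z²)^(3/2)], so I = 2B(R²+z²)^(3/2)/(μ₀R²).
R² + z² = 0.0002016 + 0.0004244 = 0.000626 m²; raised to 3/2 gives 1.57×10⁻⁵ m³.
I = 2 × 5.69×10⁻⁶ × 1.57×10⁻⁵ / (1.26×10⁻⁶ × 0.0002016) = 0.703 A.

I ≈ 0.703 A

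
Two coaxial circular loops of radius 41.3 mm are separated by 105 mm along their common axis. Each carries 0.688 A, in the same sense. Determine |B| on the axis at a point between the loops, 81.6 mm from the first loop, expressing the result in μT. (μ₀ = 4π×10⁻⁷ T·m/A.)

Each loop contributes B = μ₀IR²/[2(R²+z²)^(3/2)] on the axis, with z measured from that loop.
Loop 1 (z = 0.0816 m): B₁ = 9.64×10⁻⁷ T. Loop 2 (z = 0.0234 m): B₂ = 6.89×10⁻⁶ T.
The fields add: B = B₁ + B₂ = 7.86×10⁻⁶ T.

B ≈ 7.86 μT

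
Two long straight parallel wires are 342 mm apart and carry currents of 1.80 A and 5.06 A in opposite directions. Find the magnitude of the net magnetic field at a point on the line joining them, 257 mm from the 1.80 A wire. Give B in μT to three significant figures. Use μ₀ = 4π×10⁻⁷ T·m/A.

Each long wire gives B = μ₀I/(2πd). Distances are d₁ = 0.257 m and d₂ = 0.085 m.
B₁ = 1.40×10⁻⁶ T, B₂ = 1.19×10⁻⁵ T.
Between antiparallel currents both contributions point the same way, so they add. B = B₁ + B₂ = 1.40×10⁻⁶ + 1.19×10⁻⁵ = 1.33×10⁻⁵ T.

B ≈ 13.3 μT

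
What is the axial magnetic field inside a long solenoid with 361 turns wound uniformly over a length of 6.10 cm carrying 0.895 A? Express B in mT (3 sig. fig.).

Inside a long solenoid, B = μ₀nI with n = 5918 turns/m.
B = 4π×10⁻⁷ × 5918 × 0.895 = 6.66×10⁻³ T.

B ≈ 6.66 mT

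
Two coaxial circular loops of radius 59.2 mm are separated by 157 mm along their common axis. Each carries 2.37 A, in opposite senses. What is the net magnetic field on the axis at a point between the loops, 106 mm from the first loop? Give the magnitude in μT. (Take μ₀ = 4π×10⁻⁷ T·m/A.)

B ≈ 8.02 μT

Each loop contributes B = μ₀IR²/[2(R²+z²)^(3/2)] on the axis, with z measured from that loop.
Loop 1 (z = 0.106 m): B₁ = 2.92×10⁻⁶ T. Loop 2 (z = 0.051 m): B₂ = 1.09×10⁻⁵ T.
The fields oppose: B = |B₁ − B₂| = 8.02×10⁻⁶ T.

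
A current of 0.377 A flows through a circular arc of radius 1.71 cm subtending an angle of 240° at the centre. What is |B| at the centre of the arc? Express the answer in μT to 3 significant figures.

B ≈ 9.23 μT

The Biot–Savart field of a circular arc at its centre is B = μ₀Iφ/(4πR), with φ = 4.189 rad.
B = (4π×10⁻⁷ × 0.377 × 4.189) / (4π × 0.0171) = 9.23×10⁻⁶ T.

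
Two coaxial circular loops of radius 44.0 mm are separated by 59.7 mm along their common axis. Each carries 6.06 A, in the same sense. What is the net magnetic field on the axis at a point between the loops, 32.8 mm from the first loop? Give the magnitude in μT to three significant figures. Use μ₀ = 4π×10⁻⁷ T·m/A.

B ≈ 98.3 μT

Each loop contributes B = μ₀IR²/[2(R²+z²)^(3/2)] on the axis, with z measured from that loop.
Loop 1 (z = 0.0328 m): B₁ = 4.46×10⁻⁵ T. Loop 2 (z = 0.0269 m): B₂ = 5.37×10⁻⁵ T.
The fields add: B = B₁ + B₂ = 9.83×10⁻⁵ T.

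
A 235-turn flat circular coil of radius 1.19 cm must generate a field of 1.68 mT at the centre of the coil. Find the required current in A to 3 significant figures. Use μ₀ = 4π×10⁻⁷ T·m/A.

For an N-turn coil, B = Nμ₀I/(2R) with R = 0.0119 m, so I = 2RB/(Nμ₀) = 2 × 0.0119 × 1.68×10⁻³ / (235 × 4π×10⁻⁷) = 0.135 A.

I ≈ 0.135 A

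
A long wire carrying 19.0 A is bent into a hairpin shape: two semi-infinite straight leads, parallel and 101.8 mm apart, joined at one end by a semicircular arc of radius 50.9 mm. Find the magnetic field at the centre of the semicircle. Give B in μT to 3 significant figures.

B ≈ 192 μT

The semicircular arc contributes B_arc = μ₀I·π/(4πR) = μ₀I/(4R) = 1.17×10⁻⁴ T.
Each semi-infinite lead is at perpendicular distance R = 0.0509 m from the centre, with the perpendicular foot at its near end, so it contributes μ₀I/(4πR); both point the same way, together 7.47×10⁻⁵ T.
Arc and leads all point the same direction: B = 1.17×10⁻⁴ + 7.47×10⁻⁵ = 1.92×10⁻⁴ T.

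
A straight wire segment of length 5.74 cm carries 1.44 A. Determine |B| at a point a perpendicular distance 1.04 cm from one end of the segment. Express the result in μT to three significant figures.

For a finite straight segment, B = (μ₀I/4πd)(sinθ₁ + sinθ₂), where θ₁, θ₂ are the angles from the perpendicular to each end.
The perpendicular foot is at one end, so the two end-offsets along the wire are 0 and L = 0.0574 m.
sinθ₁ = 0/√(0²+0.0104²) = 0.0000; sinθ₂ = 0.0574/√(0.0574²+0.0104²) = 0.9840.
B = (4π×10⁻⁷ × 1.44) / (4π × 0.0104) × (0.0000 + 0.9840) = 1.36×10⁻⁵ T.

B ≈ 13.6 μT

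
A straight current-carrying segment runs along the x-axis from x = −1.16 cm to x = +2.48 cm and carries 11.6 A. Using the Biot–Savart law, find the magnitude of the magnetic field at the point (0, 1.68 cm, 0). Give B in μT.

For a finite straight segment, B = (μ₀I/4πd)(sinθ₁ + sinθ₂), where θ₁, θ₂ are the angles from the perpendicular to each end.
The perpendicular distance is d = 0.0168 m; the end-offsets along the wire are a = 0.0116 m and b = 0.0248 m.
sinθ₁ = 0.0116/√(0.0116²+0.0168²) = 0.5682; sinθ₂ = 0.0248/√(0.0248²+0.0168²) = 0.8279.
B = (4π×10⁻⁷ × 11.6) / (4π × 0.0168) × (0.5682 + 0.8279) = 9.64×10⁻⁵ T.

B ≈ 96.4 μT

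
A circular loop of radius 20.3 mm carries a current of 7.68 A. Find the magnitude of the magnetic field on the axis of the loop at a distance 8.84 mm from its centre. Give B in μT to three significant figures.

On the axis of a circular loop, B = μ₀IR² / [2(R²+z²)^(3/2)].
R² + z² = (0.0203)² + (0.00884)² = 0.0004902 m², and (R²+z²)^(3/2) = 1.09×10⁻⁵ m³.
B = (4π×10⁻⁷ × 7.68 × 0.0004121) / (2 × 1.09×10⁻⁵) = 1.83×10⁻⁴ T.

B ≈ 183 μT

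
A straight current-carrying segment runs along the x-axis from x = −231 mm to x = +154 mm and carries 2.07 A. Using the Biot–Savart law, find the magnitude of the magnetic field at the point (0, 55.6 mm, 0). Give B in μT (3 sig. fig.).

B ≈ 7.12 μT

For a finite straight segment, B = (μ₀I/4πd)(sinθ₁ + sinθ₂), where θ₁, θ₂ are the angles from the perpendicular to each end.
The perpendicular distance is d = 0.0556 m; the end-offsets along the wire are a = 0.231 m and b = 0.154 m.
sinθ₁ = 0.231/√(0.231²+0.0556²) = 0.9722; sinθ₂ = 0.154/√(0.154²+0.0556²) = 0.9406.
B = (4π×10⁻⁷ × 2.07) / (4π × 0.0556) × (0.9722 + 0.9406) = 7.12×10⁻⁶ T.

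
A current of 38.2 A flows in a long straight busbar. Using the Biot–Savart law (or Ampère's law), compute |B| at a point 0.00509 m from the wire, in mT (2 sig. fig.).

B ≈ 1.5 mT

For an infinitely long straight wire, B = μ₀I/(2πd).
B = (4π×10⁻⁷ × 38.2) / (2π × 0.00509) = 1.50×10⁻³ T.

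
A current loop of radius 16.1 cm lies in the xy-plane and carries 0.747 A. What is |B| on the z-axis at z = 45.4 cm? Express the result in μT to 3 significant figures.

On the axis of a circular loop, B = μ₀IR² / [2(R²+z²)^(3/2)].
R² + z² = (0.161)² + (0.454)² = 0.232 m², and (R²+z²)^(3/2) = 0.112 m³.
B = (4π×10⁻⁷ × 0.747 × 0.02592) / (2 × 0.112) = 1.09×10⁻⁷ T.

B ≈ 0.109 μT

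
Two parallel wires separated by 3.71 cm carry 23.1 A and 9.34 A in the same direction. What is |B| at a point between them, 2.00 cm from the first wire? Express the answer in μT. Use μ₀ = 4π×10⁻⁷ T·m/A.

B ≈ 122 μT

Each long wire gives B = μ₀I/(2πd). Distances are d₁ = 0.02 m and d₂ = 0.0171 m.
B₁ = 2.31×10⁻⁴ T, B₂ = 1.09×10⁻⁴ T.
Between parallel currents the two contributions point in opposite directions, so they subtract. B = |B₁ − B₂| = |2.31×10⁻⁴ − 1.09×10⁻⁴| = 1.22×10⁻⁴ T.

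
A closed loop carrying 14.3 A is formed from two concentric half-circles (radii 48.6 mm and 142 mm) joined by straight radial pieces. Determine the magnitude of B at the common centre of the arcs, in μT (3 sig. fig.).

The radial connectors point toward the centre, so dl × r̂ = 0 and they contribute nothing.
Each semicircle gives μ₀I/(4R): inner arc 9.24×10⁻⁵ T, outer arc 3.16×10⁻⁵ T.
The two arcs carry current in opposite angular senses, so their fields oppose: B = |9.24×10⁻⁵ − 3.16×10⁻⁵| = 6.08×10⁻⁵ T.

B ≈ 60.8 μT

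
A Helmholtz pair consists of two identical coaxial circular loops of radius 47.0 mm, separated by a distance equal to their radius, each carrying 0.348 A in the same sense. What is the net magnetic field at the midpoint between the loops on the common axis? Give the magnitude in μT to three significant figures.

Each loop contributes B = μ₀IR²/[2(R²+z²)^(3/2)] on the axis, with z measured from that loop.
Loop 1 (z = 0.0235 m): B₁ = 3.33×10⁻⁶ T. Loop 2 (z = 0.0235 m): B₂ = 3.33×10⁻⁶ T.
The fields add: B = B₁ + B₂ = 6.66×10⁻⁶ T.

B ≈ 6.66 μT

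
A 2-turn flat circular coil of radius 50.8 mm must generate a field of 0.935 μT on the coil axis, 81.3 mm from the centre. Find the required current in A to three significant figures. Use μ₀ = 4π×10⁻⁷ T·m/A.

I ≈ 0.254 A

For an N-turn coil, B = Nμ₀IR²/[2(R²+z²)^(3/2)] with R = 0.0508 m, z = 0.0813 m, so I = 2B(R²+z²)^(3/2)/(Nμ₀R²) = 2 × 9.35×10⁻⁷ × 8.81×10⁻⁴ / (2 × 4π×10⁻⁷ × 0.002581) = 0.254 A.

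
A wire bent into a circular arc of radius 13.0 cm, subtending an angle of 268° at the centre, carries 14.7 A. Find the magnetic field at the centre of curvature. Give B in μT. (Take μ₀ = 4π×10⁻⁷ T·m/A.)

B ≈ 52.9 μT

The Biot–Savart field of a circular arc at its centre is B = μ₀Iφ/(4πR), with φ = 4.677 rad.
B = (4π×10⁻⁷ × 14.7 × 4.677) / (4π × 0.13) = 5.29×10⁻⁵ T.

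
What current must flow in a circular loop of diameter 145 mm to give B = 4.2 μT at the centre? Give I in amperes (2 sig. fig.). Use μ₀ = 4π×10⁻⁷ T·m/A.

I ≈ 0.48 A

At the centre of a circular loop B = μ₀I/(2R), so I = 2RB/μ₀.
With R = 0.0725 m, I = 2 × 0.0725 × 4.20×10⁻⁶ / (4π×10⁻⁷) = 0.485 A.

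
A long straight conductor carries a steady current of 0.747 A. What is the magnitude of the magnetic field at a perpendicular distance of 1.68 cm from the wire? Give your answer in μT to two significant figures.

B ≈ 8.9 μT

For an infinitely long straight wire, B = μ₀I/(2πd).
B = (4π×10⁻⁷ × 0.747) / (2π × 0.0168) = 8.89×10⁻⁶ T.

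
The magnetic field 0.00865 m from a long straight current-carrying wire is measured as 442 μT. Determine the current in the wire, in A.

For a long straight wire B = μ₀I/(2πd), so I = 2πdB/μ₀.
I = 2π × 0.00865 × 4.42×10⁻⁴ / (4π×10⁻⁷) = 19.1 A.

I ≈ 19.1 A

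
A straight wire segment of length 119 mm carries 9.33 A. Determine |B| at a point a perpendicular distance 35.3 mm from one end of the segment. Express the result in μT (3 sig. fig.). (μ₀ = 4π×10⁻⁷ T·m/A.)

B ≈ 25.3 μT

For a finite straight segment, B = (μ₀I/4πd)(sinθ₁ + sinθ₂), where θ₁, θ₂ are the angles from the perpendicular to each end.
The perpendicular foot is at one end, so the two end-offsets along the wire are 0 and L = 0.119 m.
sinθ₁ = 0/√(0²+0.0353²) = 0.0000; sinθ₂ = 0.119/√(0.119²+0.0353²) = 0.9587.
B = (4π×10⁻⁷ × 9.33) / (4π × 0.0353) × (0.0000 + 0.9587) = 2.53×10⁻⁵ T.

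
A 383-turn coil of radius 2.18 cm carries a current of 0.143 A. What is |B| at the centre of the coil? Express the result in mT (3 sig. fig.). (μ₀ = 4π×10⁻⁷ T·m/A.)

B ≈ 1.58 mT

For an N-turn flat coil, B = Nμ₀I/(2R) with R = 0.0218 m.
B = 383 × 4.12×10⁻⁶ T = 1.58×10⁻³ T.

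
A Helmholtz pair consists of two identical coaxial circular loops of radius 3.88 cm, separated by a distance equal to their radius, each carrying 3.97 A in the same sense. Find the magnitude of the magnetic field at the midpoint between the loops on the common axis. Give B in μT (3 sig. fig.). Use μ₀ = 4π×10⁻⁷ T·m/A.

Each loop contributes B = μ₀IR²/[2(R²+z²)^(3/2)] on the axis, with z measured from that loop.
Loop 1 (z = 0.0194 m): B₁ = 4.60×10⁻⁵ T. Loop 2 (z = 0.0194 m): B₂ = 4.60×10⁻⁵ T.
The fields add: B = B₁ + B₂ = 9.20×10⁻⁵ T.

B ≈ 92.0 μT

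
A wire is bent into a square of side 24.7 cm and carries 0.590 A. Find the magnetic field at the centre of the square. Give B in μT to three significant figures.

B ≈ 2.70 μT

Each side is a finite straight segment at perpendicular distance d = a/(2 tan(π/4)) = 0.1235 m from the centre, with end-angles ±π/4.
One side contributes B₁ = (μ₀I/4πd)·2 sin(π/4) = 6.76×10⁻⁷ T.
All 4 sides add in the same direction: B = 4 × 6.76×10⁻⁷ = 2.70×10⁻⁶ T.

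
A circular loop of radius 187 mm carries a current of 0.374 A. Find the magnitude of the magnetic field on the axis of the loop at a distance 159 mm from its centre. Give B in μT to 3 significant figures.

B ≈ 0.556 μT

On the axis of a circular loop, B = μ₀IR² / [2(R²+z²)^(3/2)].
R² + z² = (0.187)² + (0.159)² = 0.06025 m², and (R²+z²)^(3/2) = 1.48×10⁻² m³.
B = (4π×10⁻⁷ × 0.374 × 0.03497) / (2 × 1.48×10⁻²) = 5.56×10⁻⁷ T.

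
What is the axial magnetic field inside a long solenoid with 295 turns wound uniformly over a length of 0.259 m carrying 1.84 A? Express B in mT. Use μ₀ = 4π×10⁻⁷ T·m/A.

B ≈ 2.63 mT

Inside a long solenoid, B = μ₀nI with n = 1139 turns/m.
B = 4π×10⁻⁷ × 1139 × 1.84 = 2.63×10⁻³ T.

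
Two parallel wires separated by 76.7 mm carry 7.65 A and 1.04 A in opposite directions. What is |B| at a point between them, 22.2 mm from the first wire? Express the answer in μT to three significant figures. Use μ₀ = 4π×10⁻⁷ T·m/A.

B ≈ 72.7 μT

Each long wire gives B = μ₀I/(2πd). Distances are d₁ = 0.0222 m and d₂ = 0.0545 m.
B₁ = 6.89×10⁻⁵ T, B₂ = 3.82×10⁻⁶ T.
Between antiparallel currents both contributions point the same way, so they add. B = B₁ + B₂ = 6.89×10⁻⁵ + 3.82×10⁻⁶ = 7.27×10⁻⁵ T.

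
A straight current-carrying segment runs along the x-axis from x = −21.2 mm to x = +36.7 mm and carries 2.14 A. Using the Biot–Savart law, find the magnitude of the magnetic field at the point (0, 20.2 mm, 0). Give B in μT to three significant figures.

B ≈ 17.0 μT

For a finite straight segment, B = (μ₀I/4πd)(sinθ₁ + sinθ₂), where θ₁, θ₂ are the angles from the perpendicular to each end.
The perpendicular distance is d = 0.0202 m; the end-offsets along the wire are a = 0.0212 m and b = 0.0367 m.
sinθ₁ = 0.0212/√(0.0212²+0.0202²) = 0.7240; sinθ₂ = 0.0367/√(0.0367²+0.0202²) = 0.8761.
B = (4π×10⁻⁷ × 2.14) / (4π × 0.0202) × (0.7240 + 0.8761) = 1.70×10⁻⁵ T.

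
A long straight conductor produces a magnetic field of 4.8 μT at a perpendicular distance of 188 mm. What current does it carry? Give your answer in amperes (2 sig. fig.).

I ≈ 4.5 A

For a long straight wire B = μ₀I/(2πd), so I = 2πdB/μ₀.
I = 2π × 0.188 × 4.80×10⁻⁶ / (4π×10⁻⁷) = 4.51 A.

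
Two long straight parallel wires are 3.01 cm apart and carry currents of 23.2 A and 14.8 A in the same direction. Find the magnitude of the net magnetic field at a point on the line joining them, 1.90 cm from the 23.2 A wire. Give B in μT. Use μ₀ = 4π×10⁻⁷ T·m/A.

Each long wire gives B = μ₀I/(2πd). Distances are d₁ = 0.019 m and d₂ = 0.0111 m.
B₁ = 2.44×10⁻⁴ T, B₂ = 2.67×10⁻⁴ T.
Between parallel currents the two contributions point in opposite directions, so they subtract. B = |B₁ − B₂| = |2.44×10⁻⁴ − 2.67×10⁻⁴| = 2.25×10⁻⁵ T.

B ≈ 22.5 μT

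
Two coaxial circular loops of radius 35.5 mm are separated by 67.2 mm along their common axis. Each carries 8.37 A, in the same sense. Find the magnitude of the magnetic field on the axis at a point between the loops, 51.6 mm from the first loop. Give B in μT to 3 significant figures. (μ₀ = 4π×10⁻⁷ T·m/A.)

Each loop contributes B = μ₀IR²/[2(R²+z²)^(3/2)] on the axis, with z measured from that loop.
Loop 1 (z = 0.0516 m): B₁ = 2.70×10⁻⁵ T. Loop 2 (z = 0.0156 m): B₂ = 1.14×10⁻⁴ T.
The fields add: B = B₁ + B₂ = 1.41×10⁻⁴ T.

B ≈ 141 μT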